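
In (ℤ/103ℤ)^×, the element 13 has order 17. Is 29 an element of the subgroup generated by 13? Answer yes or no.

29 ∈ ⟨13⟩ iff 29^17 ≡ 1 (mod 103), since |⟨13⟩| = 17.
29^17 mod 103 = 56.
Since 56 ≠ 1, 29 does not lie in the subgroup.

no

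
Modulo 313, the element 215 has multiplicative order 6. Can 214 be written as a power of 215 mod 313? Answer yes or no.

⟨215⟩ has order 6; its elements mod 313 are {1, 98, 99, 214, 215, 312}.
214 is in this set.

yes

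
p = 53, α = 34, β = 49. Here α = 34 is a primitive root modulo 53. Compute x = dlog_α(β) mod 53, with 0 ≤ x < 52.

12

Baby-step giant-step with m = ceil(sqrt(52)) = 8.
Baby table (34^j mod 53 for j=0..7):
  0:1  1:34  2:43  3:31  4:47  5:8  6:7  7:26
Giant step factor: 34^(-8) ≡ 28 (mod 53).
Scan 49·28^i mod 53 for i = 0, 1, …:
  i=0: 49   i=1: 47
Match at i=1, j=4: x = 1·8 + 4 = 12.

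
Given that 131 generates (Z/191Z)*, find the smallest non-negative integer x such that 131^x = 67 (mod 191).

Baby-step giant-step with m = ceil(sqrt(190)) = 14.
Baby table (131^j mod 191 for j=0..13):
  0:1  1:131  2:162  3:21  4:77  5:155  6:59  7:89
  8:8  9:93  10:150  11:168  12:43  13:94
Giant step factor: 131^(-14) ≡ 104 (mod 191).
Scan 67·104^i mod 191 for i = 0, 1, …:
  i=0: 67   i=1: 92   i=2: 18   i=3: 153
  i=4: 59
Match at i=4, j=6: x = 4·14 + 6 = 62.

62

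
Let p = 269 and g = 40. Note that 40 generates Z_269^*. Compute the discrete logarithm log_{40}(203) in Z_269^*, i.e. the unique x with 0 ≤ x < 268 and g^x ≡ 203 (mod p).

Baby-step giant-step with m = ceil(sqrt(268)) = 17.
Baby table (40^j mod 269 for j=0..16):
  0:1  1:40  2:255  3:247  4:196  5:39  6:215  7:261
  8:218  9:112  10:176  11:46  12:226  13:163  14:64  15:139
  16:180
Giant step factor: 40^(-17) ≡ 111 (mod 269).
Scan 203·111^i mod 269 for i = 0, 1, …:
  i=0: 203   i=1: 206   i=2: 1
Match at i=2, j=0: x = 2·17 + 0 = 34.

34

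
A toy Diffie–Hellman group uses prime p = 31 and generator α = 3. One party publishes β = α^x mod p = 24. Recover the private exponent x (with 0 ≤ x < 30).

13

Successive powers of 3 modulo 31:
  3^0=1  3^1=3  3^2=9  3^3=27  3^4=19  3^5=26
  3^6=16  3^7=17  3^8=20  3^9=29  3^10=25  3^11=13
  3^12=8  3^13=24
So 3^13 ≡ 24 (mod 31), giving x = 13.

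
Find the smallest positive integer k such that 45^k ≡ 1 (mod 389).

194

The order of 45 must divide p − 1 = 388 = 2^2 · 97.
Divisors: 1, 2, 4, 97, 194, 388.
Check each in increasing order: 45^1 ≡ 45;  45^2 ≡ 80;  45^4 ≡ 176;  45^97 ≡ 388;  45^194 ≡ 1.
Smallest exponent giving 1 is 194.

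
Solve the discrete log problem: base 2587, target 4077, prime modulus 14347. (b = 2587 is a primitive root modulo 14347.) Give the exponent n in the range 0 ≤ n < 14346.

8690

Baby-step giant-step with m = ceil(sqrt(14346)) = 120.
Baby table (2587^j mod 14347 for j=0..119):
  0:1  1:2587  2:6867  3:3343  4:11447  5:1181  6:13683  7:3872
  8:2658  9:4033  10:3102  11:4901  12:10486  13:11452  14:14116  15:4977
  16:6240  17:2505  18:9938  19:14129  20:9914  21:9429  22:2923  23:932
  24:788  25:1282  26:2377  27:8783  28:10320  29:12420  30:7607  31:9572
  32:14189  33:7317  34:5386  35:2645  36:13443  37:14260  38:4483  39:5145
  40:10446  41:8401  42:12029  43:380  44:7464  45:12653  46:7804  47:2719
  48:4023  49:5926  50:7966  51:5750  52:11758  53:2306  54:11617  55:10561
  56:4619  57:12649  58:11803  59:3945  60:4998  61:3179  62:3242  63:8406
  64:10617  65:6021  66:9832  67:12500  68:13709  69:13746  70:9036  71:4869
  72:13784  73:6913  74:7569  75:11695  76:11489  77:9406  78:810  79:808
  80:9981  81:10594  82:3908  83:9708  84:7346  85:8674  86:930  87:9961
  88:1895  89:10038  90:236  91:7958  92:13748  93:14210  94:4256  95:6123
  96:1113  97:9931  98:10367  99:4886  100:375  101:8876  102:7012  103:5436
  104:2872  105:12465  106:9246  107:2953  108:6807  109:5940  110:1143  111:1459
  112:1172  113:4747  114:13804  115:1265  116:1439  117:6820  118:10877  119:4332
Giant step factor: 2587^(-120) ≡ 4525 (mod 14347).
Scan 4077·4525^i mod 14347 for i = 0, 1, …:
  i=0: 4077   i=1: 12530   i=2: 13253   i=3: 13712
  i=4: 10372   i=5: 4263   i=6: 7707   i=7: 10965
  i=8: 4699   i=9: 721     …   i=71: 2608
  i=72: 7966
Match at i=72, j=50: n = 72·120 + 50 = 8690.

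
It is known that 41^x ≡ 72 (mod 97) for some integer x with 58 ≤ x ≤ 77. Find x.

74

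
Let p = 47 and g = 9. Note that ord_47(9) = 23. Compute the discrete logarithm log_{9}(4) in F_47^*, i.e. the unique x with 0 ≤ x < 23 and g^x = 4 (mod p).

17

Successive powers of 9 modulo 47:
  9^0=1  9^1=9  9^2=34  9^3=24  9^4=28  9^5=17
  9^6=12  9^7=14  9^8=32  9^9=6  9^10=7  9^11=16
  9^12=3  9^13=27  9^14=8  9^15=25  9^16=37  9^17=4
So 9^17 ≡ 4 (mod 47), giving x = 17.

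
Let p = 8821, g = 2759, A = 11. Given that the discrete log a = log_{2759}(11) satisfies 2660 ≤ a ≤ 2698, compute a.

2679

Compute 2759^2660 mod 8821 = 5024, then multiply by 2759 repeatedly:
  2759^2660=5024  2759^2661=3425  2759^2662=2284  2759^2663=3362  2759^2664=4887
  2759^2665=4745  2759^2666=1091  2759^2667=2108  2759^2668=2933  2759^2669=3290
  2759^2670=301  2759^2671=1285  2759^2672=8094  2759^2673=5395  2759^2674=3778
  2759^2675=5901  2759^2676=6114  2759^2677=2774  2759^2678=5659  2759^2679=11
Found 11 at exponent 2679.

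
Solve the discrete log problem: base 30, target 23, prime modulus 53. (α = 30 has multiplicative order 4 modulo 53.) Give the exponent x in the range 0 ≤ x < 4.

Successive powers of 30 modulo 53:
  30^0=1  30^1=30  30^2=52  30^3=23
So 30^3 ≡ 23 (mod 53), giving x = 3.

3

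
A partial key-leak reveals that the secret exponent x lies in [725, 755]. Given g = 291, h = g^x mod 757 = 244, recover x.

748

Compute 291^725 mod 757 = 271, then multiply by 291 repeatedly:
  291^725=271  291^726=133  291^727=96  291^728=684  291^729=710
  291^730=706  291^731=299  291^732=711  291^733=240  291^734=196
  291^735=261  291^736=251  291^737=369  291^738=642  291^739=600
  291^740=490  291^741=274  291^742=249  291^743=544  291^744=91
  291^745=743  291^746=468  291^747=685  291^748=244
Found 244 at exponent 748.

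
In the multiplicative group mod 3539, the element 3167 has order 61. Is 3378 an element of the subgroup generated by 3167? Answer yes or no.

no

3378 ∈ ⟨3167⟩ iff 3378^61 ≡ 1 (mod 3539), since |⟨3167⟩| = 61.
3378^61 mod 3539 = 651.
Since 651 ≠ 1, 3378 does not lie in the subgroup.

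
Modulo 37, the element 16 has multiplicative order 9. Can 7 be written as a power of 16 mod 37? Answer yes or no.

yes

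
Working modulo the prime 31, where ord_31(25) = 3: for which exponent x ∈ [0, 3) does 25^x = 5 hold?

2

Successive powers of 25 modulo 31:
  25^0=1  25^1=25  25^2=5
So 25^2 ≡ 5 (mod 31), giving x = 2.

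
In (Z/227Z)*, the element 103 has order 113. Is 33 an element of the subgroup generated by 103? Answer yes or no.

yes

33 ∈ ⟨103⟩ iff 33^113 ≡ 1 (mod 227), since |⟨103⟩| = 113.
33^113 mod 227 = 1.
Since 1 = 1, 33 lies in the subgroup.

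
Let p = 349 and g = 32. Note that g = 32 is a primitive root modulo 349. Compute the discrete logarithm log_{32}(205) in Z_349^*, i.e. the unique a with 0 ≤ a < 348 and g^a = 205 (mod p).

Baby-step giant-step with m = ceil(sqrt(348)) = 19.
Baby table (32^j mod 349 for j=0..18):
  0:1  1:32  2:326  3:311  4:180  5:176  6:48  7:140
  8:292  9:270  10:264  11:72  12:210  13:89  14:56  15:47
  16:108  17:315  18:308
Giant step factor: 32^(-19) ≡ 295 (mod 349).
Scan 205·295^i mod 349 for i = 0, 1, …:
  i=0: 205   i=1: 98   i=2: 292
Match at i=2, j=8: a = 2·19 + 8 = 46.

46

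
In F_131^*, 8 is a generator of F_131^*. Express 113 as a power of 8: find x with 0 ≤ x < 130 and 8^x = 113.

70

Baby-step giant-step with m = ceil(sqrt(130)) = 12.
Baby table (8^j mod 131 for j=0..11):
  0:1  1:8  2:64  3:119  4:35  5:18  6:13  7:104
  8:46  9:106  10:62  11:103
Giant step factor: 8^(-12) ≡ 100 (mod 131).
Scan 113·100^i mod 131 for i = 0, 1, …:
  i=0: 113   i=1: 34   i=2: 125   i=3: 55
  i=4: 129   i=5: 62
Match at i=5, j=10: x = 5·12 + 10 = 70.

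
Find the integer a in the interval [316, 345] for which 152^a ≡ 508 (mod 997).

337

Compute 152^316 mod 997 = 890, then multiply by 152 repeatedly:
  152^316=890  152^317=685  152^318=432  152^319=859  152^320=958
  152^321=54  152^322=232  152^323=369  152^324=256  152^325=29
  152^326=420  152^327=32  152^328=876  152^329=551  152^330=4
  152^331=608  152^332=692  152^333=499  152^334=76  152^335=585
  152^336=187  152^337=508
Found 508 at exponent 337.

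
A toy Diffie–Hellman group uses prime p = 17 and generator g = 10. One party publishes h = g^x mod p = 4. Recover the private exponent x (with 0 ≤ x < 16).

4

Successive powers of 10 modulo 17:
  10^0=1  10^1=10  10^2=15  10^3=14  10^4=4
So 10^4 ≡ 4 (mod 17), giving x = 4.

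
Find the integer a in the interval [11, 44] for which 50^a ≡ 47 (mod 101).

Compute 50^11 mod 101 = 18, then multiply by 50 repeatedly:
  50^11=18  50^12=92  50^13=55  50^14=23  50^15=39
  50^16=31  50^17=35  50^18=33  50^19=34  50^20=84
  50^21=59  50^22=21  50^23=40  50^24=81  50^25=10
  50^26=96  50^27=53  50^28=24  50^29=89  50^30=6
  50^31=98  50^32=52  50^33=75  50^34=13  50^35=44
  50^36=79  50^37=11  50^38=45  50^39=28  50^40=87
  50^41=7  50^42=47
Found 47 at exponent 42.

42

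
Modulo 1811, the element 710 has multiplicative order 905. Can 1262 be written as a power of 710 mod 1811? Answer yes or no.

1262 ∈ ⟨710⟩ iff 1262^905 ≡ 1 (mod 1811), since |⟨710⟩| = 905.
1262^905 mod 1811 = 1810.
Since 1810 ≠ 1, 1262 does not lie in the subgroup.

no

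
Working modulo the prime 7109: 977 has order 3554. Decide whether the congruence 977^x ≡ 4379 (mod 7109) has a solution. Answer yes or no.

no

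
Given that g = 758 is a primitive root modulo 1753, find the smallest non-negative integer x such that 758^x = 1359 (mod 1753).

535

Baby-step giant-step with m = ceil(sqrt(1752)) = 42.
Baby table (758^j mod 1753 for j=0..41):
  0:1  1:758  2:1333  3:686  4:1100  5:1125  6:792  7:810
  8:430  9:1635  10:1712  11:476  12:1443  13:1675  14:478  15:1206
  16:835  17:97  18:1653  19:1332  20:1681  21:1520  22:439  23:1445
  24:1438  25:1391  26:825  27:1282  28:594  29:1484  30:1199  31:788
  32:1284  33:357  34:644  35:818  36:1235  37:28  38:188  39:511
  40:1678  41:999
Giant step factor: 758^(-42) ≡ 422 (mod 1753).
Scan 1359·422^i mod 1753 for i = 0, 1, …:
  i=0: 1359   i=1: 267   i=2: 482   i=3: 56
  i=4: 843   i=5: 1640   i=6: 1398   i=7: 948
  i=8: 372   i=9: 967   i=10: 1378   i=11: 1273
  i=12: 788
Match at i=12, j=31: x = 12·42 + 31 = 535.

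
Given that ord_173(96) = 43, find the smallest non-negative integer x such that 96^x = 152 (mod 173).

Baby-step giant-step with m = ceil(sqrt(43)) = 7.
Baby table (96^j mod 173 for j=0..6):
  0:1  1:96  2:47  3:14  4:133  5:139  6:23
Giant step factor: 96^(-7) ≡ 135 (mod 173).
Scan 152·135^i mod 173 for i = 0, 1, …:
  i=0: 152   i=1: 106   i=2: 124   i=3: 132
  i=4: 1
Match at i=4, j=0: x = 4·7 + 0 = 28.

28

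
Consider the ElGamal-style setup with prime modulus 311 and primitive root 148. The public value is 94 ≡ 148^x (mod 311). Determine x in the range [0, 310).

274

Baby-step giant-step with m = ceil(sqrt(310)) = 18.
Baby table (148^j mod 311 for j=0..17):
  0:1  1:148  2:134  3:239  4:229  5:304  6:208  7:306
  8:193  9:263  10:49  11:99  12:35  13:204  14:25  15:279
  16:240  17:66
Giant step factor: 148^(-18) ≡ 120 (mod 311).
Scan 94·120^i mod 311 for i = 0, 1, …:
  i=0: 94   i=1: 84   i=2: 128   i=3: 121
  i=4: 214   i=5: 178   i=6: 212   i=7: 249
  i=8: 24   i=9: 81     …   i=14: 160
  i=15: 229
Match at i=15, j=4: x = 15·18 + 4 = 274.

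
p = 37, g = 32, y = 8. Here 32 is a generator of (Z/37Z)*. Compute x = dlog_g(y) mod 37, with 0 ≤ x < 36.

Successive powers of 32 modulo 37:
  32^0=1  32^1=32  32^2=25  32^3=23  32^4=33  32^5=20
  32^6=11  32^7=19  32^8=16  32^9=31  32^10=30  32^11=35
  32^12=10  32^13=24  32^14=28  32^15=8
So 32^15 ≡ 8 (mod 37), giving x = 15.

15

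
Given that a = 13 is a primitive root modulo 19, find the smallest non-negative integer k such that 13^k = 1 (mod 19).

Successive powers of 13 modulo 19:
  13^0=1
So 13^0 ≡ 1 (mod 19), giving k = 0.

0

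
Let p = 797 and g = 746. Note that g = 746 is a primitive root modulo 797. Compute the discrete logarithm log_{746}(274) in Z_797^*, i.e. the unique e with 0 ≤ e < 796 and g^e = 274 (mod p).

369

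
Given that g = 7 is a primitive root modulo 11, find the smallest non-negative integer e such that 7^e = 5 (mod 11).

2

Successive powers of 7 modulo 11:
  7^0=1  7^1=7  7^2=5
So 7^2 ≡ 5 (mod 11), giving e = 2.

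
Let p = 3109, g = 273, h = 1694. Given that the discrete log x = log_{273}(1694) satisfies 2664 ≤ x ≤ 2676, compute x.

2671

Compute 273^2664 mod 3109 = 2264, then multiply by 273 repeatedly:
  273^2664=2264  273^2665=2490  273^2666=2008  273^2667=1000  273^2668=2517
  273^2669=52  273^2670=1760  273^2671=1694
Found 1694 at exponent 2671.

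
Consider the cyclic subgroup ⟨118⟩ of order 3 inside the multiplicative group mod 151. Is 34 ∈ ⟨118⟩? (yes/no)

⟨118⟩ has order 3; its elements mod 151 are {1, 32, 118}.
34 is not in this set.

no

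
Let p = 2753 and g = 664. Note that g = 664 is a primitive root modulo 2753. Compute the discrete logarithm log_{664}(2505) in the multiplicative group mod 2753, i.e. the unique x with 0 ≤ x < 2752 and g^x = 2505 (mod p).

Baby-step giant-step with m = ceil(sqrt(2752)) = 53.
Baby table (664^j mod 2753 for j=0..52):
  0:1  1:664  2:416  3:924  4:2370  5:1717  6:346  7:1245
  8:780  9:356  10:2379  11:2187  12:1337  13:1302  14:86  15:2044
  16:2740  17:2380  18:98  19:1753  20:2226  21:2456  22:1008  23:333
  24:872  25:878  26:2109  27:1852  28:1890  29:2345  30:1635  31:958
  32:169  33:2096  34:1479  35:1988  36:1345  37:1108  38:661  39:1177
  40:2429  41:2351  42:113  43:701  44:207  45:2551  46:769  47:1311
  48:556  49:282  50:44  51:1686  52:1786
Giant step factor: 664^(-53) ≡ 1663 (mod 2753).
Scan 2505·1663^i mod 2753 for i = 0, 1, …:
  i=0: 2505   i=1: 526   i=2: 2037   i=3: 1341
  i=4: 153   i=5: 1163   i=6: 1463   i=7: 2070
  i=8: 1160   i=9: 1980     …   i=15: 2129
  i=16: 169
Match at i=16, j=32: x = 16·53 + 32 = 880.

880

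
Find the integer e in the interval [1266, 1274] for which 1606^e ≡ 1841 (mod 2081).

1267

Compute 1606^1266 mod 2081 = 811, then multiply by 1606 repeatedly:
  1606^1266=811  1606^1267=1841
Found 1841 at exponent 1267.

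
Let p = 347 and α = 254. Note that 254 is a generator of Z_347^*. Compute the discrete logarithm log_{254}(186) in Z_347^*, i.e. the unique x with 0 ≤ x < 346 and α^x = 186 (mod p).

195

Baby-step giant-step with m = ceil(sqrt(346)) = 19.
Baby table (254^j mod 347 for j=0..18):
  0:1  1:254  2:321  3:336  4:329  5:286  6:121  7:198
  8:324  9:57  10:251  11:253  12:67  13:15  14:340  15:304
  16:182  17:77  18:126
Giant step factor: 254^(-19) ≡ 334 (mod 347).
Scan 186·334^i mod 347 for i = 0, 1, …:
  i=0: 186   i=1: 11   i=2: 204   i=3: 124
  i=4: 123   i=5: 136   i=6: 314   i=7: 82
  i=8: 322   i=9: 325   i=10: 286
Match at i=10, j=5: x = 10·19 + 5 = 195.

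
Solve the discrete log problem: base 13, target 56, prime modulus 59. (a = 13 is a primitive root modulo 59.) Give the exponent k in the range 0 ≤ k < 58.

Baby-step giant-step with m = ceil(sqrt(58)) = 8.
Baby table (13^j mod 59 for j=0..7):
  0:1  1:13  2:51  3:14  4:5  5:6  6:19  7:11
Giant step factor: 13^(-8) ≡ 26 (mod 59).
Scan 56·26^i mod 59 for i = 0, 1, …:
  i=0: 56   i=1: 40   i=2: 37   i=3: 18
  i=4: 55   i=5: 14
Match at i=5, j=3: k = 5·8 + 3 = 43.

43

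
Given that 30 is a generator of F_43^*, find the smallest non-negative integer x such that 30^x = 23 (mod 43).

32

Baby-step giant-step with m = ceil(sqrt(42)) = 7.
Baby table (30^j mod 43 for j=0..6):
  0:1  1:30  2:40  3:39  4:9  5:12  6:16
Giant step factor: 30^(-7) ≡ 37 (mod 43).
Scan 23·37^i mod 43 for i = 0, 1, …:
  i=0: 23   i=1: 34   i=2: 11   i=3: 20
  i=4: 9
Match at i=4, j=4: x = 4·7 + 4 = 32.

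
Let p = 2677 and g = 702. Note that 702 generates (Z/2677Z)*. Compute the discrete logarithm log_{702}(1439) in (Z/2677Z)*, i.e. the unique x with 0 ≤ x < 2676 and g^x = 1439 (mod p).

2123

Baby-step giant-step with m = ceil(sqrt(2676)) = 52.
Baby table (702^j mod 2677 for j=0..51):
  0:1  1:702  2:236  3:2375  4:2156  5:1007  6:186  7:2076
  8:1064  9:45  10:2143  11:2589  12:2472  13:648  14:2483  15:339
  16:2402  17:2371  18:2025  19:63  20:1394  21:1483  22:2390  23:1978
  24:1870  25:1010  26:2292  27:107  28:158  29:1159  30:2487  31:470
  32:669  33:1163  34:2618  35:1414  36:2138  37:1756  38:1292  39:2158
  40:2411  41:658  42:1472  43:22  44:2059  45:2515  46:1387  47:1923
  48:738  49:1415  50:163  51:1992
Giant step factor: 702^(-52) ≡ 2074 (mod 2677).
Scan 1439·2074^i mod 2677 for i = 0, 1, …:
  i=0: 1439   i=1: 2308   i=2: 316   i=3: 2196
  i=4: 927   i=5: 512   i=6: 1796   i=7: 1197
  i=8: 999   i=9: 2605     …   i=39: 364
  i=40: 22
Match at i=40, j=43: x = 40·52 + 43 = 2123.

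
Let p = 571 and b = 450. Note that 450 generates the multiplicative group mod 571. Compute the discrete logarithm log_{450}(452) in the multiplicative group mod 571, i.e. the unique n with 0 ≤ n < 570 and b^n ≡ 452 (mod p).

199

Baby-step giant-step with m = ceil(sqrt(570)) = 24.
Baby table (450^j mod 571 for j=0..23):
  0:1  1:450  2:366  3:252  4:342  5:301  6:123  7:534
  8:480  9:162  10:383  11:479  12:283  13:17  14:227  15:512
  16:287  17:104  18:549  19:378  20:513  21:166  22:470  23:230
Giant step factor: 450^(-24) ≡ 23 (mod 571).
Scan 452·23^i mod 571 for i = 0, 1, …:
  i=0: 452   i=1: 118   i=2: 430   i=3: 183
  i=4: 212   i=5: 308   i=6: 232   i=7: 197
  i=8: 534
Match at i=8, j=7: n = 8·24 + 7 = 199.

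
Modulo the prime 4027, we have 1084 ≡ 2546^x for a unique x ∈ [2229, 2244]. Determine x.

2239

Compute 2546^2229 mod 4027 = 2208, then multiply by 2546 repeatedly:
  2546^2229=2208  2546^2230=3903  2546^2231=2429  2546^2232=2789  2546^2233=1193
  2546^2234=1020  2546^2235=3532  2546^2236=181  2546^2237=1748  2546^2238=573
  2546^2239=1084
Found 1084 at exponent 2239.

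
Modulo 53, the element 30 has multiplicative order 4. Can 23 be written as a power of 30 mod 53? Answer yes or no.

yes

⟨30⟩ has order 4; its elements mod 53 are {1, 23, 30, 52}.
23 is in this set.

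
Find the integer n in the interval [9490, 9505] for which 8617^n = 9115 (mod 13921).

9505

Compute 8617^9490 mod 13921 = 9489, then multiply by 8617 repeatedly:
  8617^9490=9489  8617^9491=8680  8617^9492=11948  8617^9493=10121  8617^9494=11513
  8617^9495=6475  8617^9496=13628  8617^9497=8841  8617^9498=7185  8617^9499=6458
  8617^9500=6349  8617^9501=13724  8617^9502=813  8617^9503=3358  8617^9504=8048
  8617^9505=9115
Found 9115 at exponent 9505.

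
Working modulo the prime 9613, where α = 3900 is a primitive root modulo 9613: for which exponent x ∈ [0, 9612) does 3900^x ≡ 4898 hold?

861

Baby-step giant-step with m = ceil(sqrt(9612)) = 99.
Baby table (3900^j mod 9613 for j=0..98):
  0:1  1:3900  2:2234  3:3222  4:1609  5:7424  6:8857  7:2791
  8:2984  9:5870  10:4447  11:1448  12:4369  13:4864  14:3151  15:3486
  16:2618  17:1194  18:3908  19:4595  20:1868  21:8159  22:1070  23:958
  24:6356  25:6086  26:903  27:3342  28:8185  29:6340  30:1364  31:3611
  32:9468  33:1667  34:2912  35:3847  36:7020  37:176  38:3877  39:8664
  40:9518  41:4407  42:8869  43:1526  44:953  45:6082  46:4529  47:4019
  48:4910  49:9517  50:507  51:6635  52:7917  53:8957  54:8271  55:5285
  56:1228  57:1926  58:3647  59:5673  60:5187  61:3548  62:4093  63:5120
  64:1799  65:8223  66:732  67:9352  68:1078  69:3319  70:5002  71:3023
  72:4162  73:5056  74:2137  75:9442  76:6010  77:2506  78:6592  79:3638
  80:9025  81:4307  82:3389  83:8838  84:5595  85:8603  86:2330  87:2715
  88:4587  89:9120  90:9513  91:4133  92:7312  93:4642  94:2521  95:7414
  96:8309  97:9290  98:9216
Giant step factor: 3900^(-99) ≡ 5923 (mod 9613).
Scan 4898·5923^i mod 9613 for i = 0, 1, …:
  i=0: 4898   i=1: 8433   i=2: 9124   i=3: 6779
  i=4: 8129   i=5: 6163   i=6: 2888   i=7: 4097
  i=8: 3319
Match at i=8, j=69: x = 8·99 + 69 = 861.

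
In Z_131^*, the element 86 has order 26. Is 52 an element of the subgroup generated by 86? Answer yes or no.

yes

52 ∈ ⟨86⟩ iff 52^26 ≡ 1 (mod 131), since |⟨86⟩| = 26.
52^26 mod 131 = 1.
Since 1 = 1, 52 lies in the subgroup.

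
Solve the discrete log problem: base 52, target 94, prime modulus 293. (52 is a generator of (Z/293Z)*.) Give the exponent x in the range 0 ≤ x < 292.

4

Baby-step giant-step with m = ceil(sqrt(292)) = 18.
Baby table (52^j mod 293 for j=0..17):
  0:1  1:52  2:67  3:261  4:94  5:200  6:145  7:215
  8:46  9:48  10:152  11:286  12:222  13:117  14:224  15:221
  16:65  17:157
Giant step factor: 52^(-18) ≡ 271 (mod 293).
Scan 94·271^i mod 293 for i = 0, 1, …:
  i=0: 94
Match at i=0, j=4: x = 0·18 + 4 = 4.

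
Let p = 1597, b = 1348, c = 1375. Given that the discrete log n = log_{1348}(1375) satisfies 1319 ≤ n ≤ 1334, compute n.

1330

Compute 1348^1319 mod 1597 = 814, then multiply by 1348 repeatedly:
  1348^1319=814  1348^1320=133  1348^1321=420  1348^1322=822  1348^1323=1335
  1348^1324=1358  1348^1325=422  1348^1326=324  1348^1327=771  1348^1328=1258
  1348^1329=1367  1348^1330=1375
Found 1375 at exponent 1330.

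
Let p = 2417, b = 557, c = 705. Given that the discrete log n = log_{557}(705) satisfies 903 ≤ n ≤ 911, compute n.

911

Compute 557^903 mod 2417 = 460, then multiply by 557 repeatedly:
  557^903=460  557^904=18  557^905=358  557^906=1212  557^907=741
  557^908=1847  557^909=1554  557^910=292  557^911=705
Found 705 at exponent 911.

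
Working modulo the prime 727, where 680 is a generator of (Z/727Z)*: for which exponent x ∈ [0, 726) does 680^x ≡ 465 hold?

Baby-step giant-step with m = ceil(sqrt(726)) = 27.
Baby table (680^j mod 727 for j=0..26):
  0:1  1:680  2:28  3:138  4:57  5:229  6:142  7:596
  8:341  9:694  10:97  11:530  12:535  13:300  14:440  15:403
  16:688  17:379  18:362  19:434  20:685  21:520  22:278  23:20
  24:514  25:560  26:579
Giant step factor: 680^(-27) ≡ 470 (mod 727).
Scan 465·470^i mod 727 for i = 0, 1, …:
  i=0: 465   i=1: 450   i=2: 670   i=3: 109
  i=4: 340   i=5: 587   i=6: 357   i=7: 580
  i=8: 702   i=9: 609     …   i=14: 614
  i=15: 688
Match at i=15, j=16: x = 15·27 + 16 = 421.

421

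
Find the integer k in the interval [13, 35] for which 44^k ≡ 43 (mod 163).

Compute 44^13 mod 163 = 101, then multiply by 44 repeatedly:
  44^13=101  44^14=43
Found 43 at exponent 14.

14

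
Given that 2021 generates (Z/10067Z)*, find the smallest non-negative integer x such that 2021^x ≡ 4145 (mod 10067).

3646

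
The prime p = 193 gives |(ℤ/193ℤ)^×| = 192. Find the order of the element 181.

The order of 181 must divide p − 1 = 192 = 2^6 · 3.
Divisors: 1, 2, 3, 4, 6, 8, 12, 16, 24, 32, 48, 64, 96, 192.
Check each in increasing order: 181^1 ≡ 181;  181^2 ≡ 144;  181^3 ≡ 9;  181^4 ≡ 85;  181^6 ≡ 81;  181^8 ≡ 84;  181^12 ≡ 192;  181^16 ≡ 108;  181^24 ≡ 1.
Smallest exponent giving 1 is 24.

24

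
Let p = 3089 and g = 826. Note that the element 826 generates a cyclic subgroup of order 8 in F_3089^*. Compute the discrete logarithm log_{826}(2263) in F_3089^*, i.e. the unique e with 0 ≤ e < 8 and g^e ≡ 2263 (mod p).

5

Successive powers of 826 modulo 3089:
  826^0=1  826^1=826  826^2=2696  826^3=2816  826^4=3088  826^5=2263
So 826^5 ≡ 2263 (mod 3089), giving e = 5.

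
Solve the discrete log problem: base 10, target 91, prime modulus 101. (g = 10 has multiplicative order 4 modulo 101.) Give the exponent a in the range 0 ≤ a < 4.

Successive powers of 10 modulo 101:
  10^0=1  10^1=10  10^2=100  10^3=91
So 10^3 ≡ 91 (mod 101), giving a = 3.

3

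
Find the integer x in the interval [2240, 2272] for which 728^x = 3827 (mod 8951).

2255

Compute 728^2240 mod 8951 = 8485, then multiply by 728 repeatedly:
  728^2240=8485  728^2241=890  728^2242=3448  728^2243=3864  728^2244=2378
  728^2245=3641  728^2246=1152  728^2247=6213  728^2248=2809  728^2249=4124
  728^2250=3687  728^2251=7787  728^2252=2953  728^2253=1544  728^2254=5157
  728^2255=3827
Found 3827 at exponent 2255.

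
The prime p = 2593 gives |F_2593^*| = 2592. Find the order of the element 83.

2592

The order of 83 must divide p − 1 = 2592 = 2^5 · 3^4.
Divisors: 1, 2, 3, 4, 6, 8, 9, 12, 16, 18, 24, 27, 32, 36, 48, 54, 72, 81, 96, 108, 144, 162, 216, 288, 324, 432, 648, 864, 1296, 2592.
Check each in increasing order: 83^1 ≡ 83;  83^2 ≡ 1703;  83^3 ≡ 1327;  83^4 ≡ 1235;  83^6 ≡ 282;  83^8 ≡ 541;  83^9 ≡ 822;  83^12 ≡ 1734;  83^16 ≡ 2265;  83^18 ≡ 1504;  83^24 ≡ 1469;  83^27 ≡ 2020;  83^32 ≡ 1271;  83^36 ≡ 920;  83^48 ≡ 585;  83^54 ≡ 1611;  83^72 ≡ 1082;  83^81 ≡ 5;  83^96 ≡ 2542;  83^108 ≡ 2321;  83^144 ≡ 1281;  83^162 ≡ 25;  83^216 ≡ 1380;  83^288 ≡ 2185;  83^324 ≡ 625;  83^432 ≡ 1138;  83^648 ≡ 1675;  83^864 ≡ 1137;  83^1296 ≡ 2592;  83^2592 ≡ 1.
Smallest exponent giving 1 is 2592.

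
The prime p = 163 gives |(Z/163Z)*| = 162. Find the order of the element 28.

54

The order of 28 must divide p − 1 = 162 = 2 · 3^4.
Divisors: 1, 2, 3, 6, 9, 18, 27, 54, 81, 162.
Check each in increasing order: 28^1 ≡ 28;  28^2 ≡ 132;  28^3 ≡ 110;  28^6 ≡ 38;  28^9 ≡ 105;  28^18 ≡ 104;  28^27 ≡ 162;  28^54 ≡ 1.
Smallest exponent giving 1 is 54.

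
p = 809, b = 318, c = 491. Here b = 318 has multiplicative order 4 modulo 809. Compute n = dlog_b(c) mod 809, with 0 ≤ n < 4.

3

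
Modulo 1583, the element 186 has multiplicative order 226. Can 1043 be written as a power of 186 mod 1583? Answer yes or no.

1043 ∈ ⟨186⟩ iff 1043^226 ≡ 1 (mod 1583), since |⟨186⟩| = 226.
1043^226 mod 1583 = 1.
Since 1 = 1, 1043 lies in the subgroup.

yes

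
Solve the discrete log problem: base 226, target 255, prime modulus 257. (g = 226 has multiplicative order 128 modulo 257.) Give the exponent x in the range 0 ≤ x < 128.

Baby-step giant-step with m = ceil(sqrt(128)) = 12.
Baby table (226^j mod 257 for j=0..11):
  0:1  1:226  2:190  3:21  4:120  5:135  6:184  7:207
  8:8  9:9  10:235  11:168
Giant step factor: 226^(-12) ≡ 34 (mod 257).
Scan 255·34^i mod 257 for i = 0, 1, …:
  i=0: 255   i=1: 189   i=2: 1
Match at i=2, j=0: x = 2·12 + 0 = 24.

24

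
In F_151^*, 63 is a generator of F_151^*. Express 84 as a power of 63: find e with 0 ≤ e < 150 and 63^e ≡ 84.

72

Baby-step giant-step with m = ceil(sqrt(150)) = 13.
Baby table (63^j mod 151 for j=0..12):
  0:1  1:63  2:43  3:142  4:37  5:66  6:81  7:120
  8:10  9:26  10:128  11:61  12:68
Giant step factor: 63^(-13) ≡ 89 (mod 151).
Scan 84·89^i mod 151 for i = 0, 1, …:
  i=0: 84   i=1: 77   i=2: 58   i=3: 28
  i=4: 76   i=5: 120
Match at i=5, j=7: e = 5·13 + 7 = 72.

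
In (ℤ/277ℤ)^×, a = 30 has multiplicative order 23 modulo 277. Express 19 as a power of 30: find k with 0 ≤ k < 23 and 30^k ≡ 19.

18

Successive powers of 30 modulo 277:
  30^0=1  30^1=30  30^2=69  30^3=131  30^4=52  30^5=175
  30^6=264  30^7=164  30^8=211  30^9=236  30^10=155  30^11=218
  30^12=169  30^13=84  30^14=27  30^15=256  30^16=201  30^17=213
  30^18=19
So 30^18 ≡ 19 (mod 277), giving k = 18.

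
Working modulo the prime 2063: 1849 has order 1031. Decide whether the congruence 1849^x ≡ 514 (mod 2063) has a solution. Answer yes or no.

no

514 ∈ ⟨1849⟩ iff 514^1031 ≡ 1 (mod 2063), since |⟨1849⟩| = 1031.
514^1031 mod 2063 = 2062.
Since 2062 ≠ 1, 514 does not lie in the subgroup.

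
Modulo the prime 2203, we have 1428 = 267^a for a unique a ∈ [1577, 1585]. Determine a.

Compute 267^1577 mod 2203 = 849, then multiply by 267 repeatedly:
  267^1577=849  267^1578=1977  267^1579=1342  267^1580=1428
Found 1428 at exponent 1580.

1580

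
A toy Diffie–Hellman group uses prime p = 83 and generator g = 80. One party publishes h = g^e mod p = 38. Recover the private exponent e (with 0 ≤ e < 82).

Baby-step giant-step with m = ceil(sqrt(82)) = 10.
Baby table (80^j mod 83 for j=0..9):
  0:1  1:80  2:9  3:56  4:81  5:6  6:65  7:54
  8:4  9:71
Giant step factor: 80^(-10) ≡ 30 (mod 83).
Scan 38·30^i mod 83 for i = 0, 1, …:
  i=0: 38   i=1: 61   i=2: 4
Match at i=2, j=8: e = 2·10 + 8 = 28.

28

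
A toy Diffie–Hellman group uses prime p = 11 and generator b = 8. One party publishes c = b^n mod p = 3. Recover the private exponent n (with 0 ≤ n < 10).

6

Successive powers of 8 modulo 11:
  8^0=1  8^1=8  8^2=9  8^3=6  8^4=4  8^5=10
  8^6=3
So 8^6 ≡ 3 (mod 11), giving n = 6.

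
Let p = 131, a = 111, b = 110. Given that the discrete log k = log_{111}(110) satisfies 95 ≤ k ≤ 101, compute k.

101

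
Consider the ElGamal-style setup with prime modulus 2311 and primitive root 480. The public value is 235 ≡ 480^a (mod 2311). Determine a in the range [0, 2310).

Baby-step giant-step with m = ceil(sqrt(2310)) = 49.
Baby table (480^j mod 2311 for j=0..48):
  0:1  1:480  2:1611  3:1406  4:68  5:286  6:931  7:857
  8:2  9:960  10:911  11:501  12:136  13:572  14:1862  15:1714
  16:4  17:1920  18:1822  19:1002  20:272  21:1144  22:1413  23:1117
  24:8  25:1529  26:1333  27:2004  28:544  29:2288  30:515  31:2234
  32:16  33:747  34:355  35:1697  36:1088  37:2265  38:1030  39:2157
  40:32  41:1494  42:710  43:1083  44:2176  45:2219  46:2060  47:2003
  48:64
Giant step factor: 480^(-49) ≡ 1758 (mod 2311).
Scan 235·1758^i mod 2311 for i = 0, 1, …:
  i=0: 235   i=1: 1772   i=2: 2259   i=3: 1024
  i=4: 2234
Match at i=4, j=31: a = 4·49 + 31 = 227.

227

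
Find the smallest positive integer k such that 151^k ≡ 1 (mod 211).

35

The order of 151 must divide p − 1 = 210 = 2 · 3 · 5 · 7.
Divisors: 1, 2, 3, 5, 6, 7, 10, 14, 15, 21, 30, 35, 42, 70, 105, 210.
Check each in increasing order: 151^1 ≡ 151;  151^2 ≡ 13;  151^3 ≡ 64;  151^5 ≡ 199;  151^6 ≡ 87;  151^7 ≡ 55;  151^10 ≡ 144;  151^14 ≡ 71;  151^15 ≡ 171;  151^21 ≡ 107;  151^30 ≡ 123;  151^35 ≡ 1.
Smallest exponent giving 1 is 35.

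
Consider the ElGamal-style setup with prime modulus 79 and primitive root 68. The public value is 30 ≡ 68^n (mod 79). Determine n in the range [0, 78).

5

Successive powers of 68 modulo 79:
  68^0=1  68^1=68  68^2=42  68^3=12  68^4=26  68^5=30
So 68^5 ≡ 30 (mod 79), giving n = 5.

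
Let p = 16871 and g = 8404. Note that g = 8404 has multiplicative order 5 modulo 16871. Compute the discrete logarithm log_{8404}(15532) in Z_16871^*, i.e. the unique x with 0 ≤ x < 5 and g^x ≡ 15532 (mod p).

Successive powers of 8404 modulo 16871:
  8404^0=1  8404^1=8404  8404^2=5210  8404^3=4595  8404^4=15532
So 8404^4 ≡ 15532 (mod 16871), giving x = 4.

4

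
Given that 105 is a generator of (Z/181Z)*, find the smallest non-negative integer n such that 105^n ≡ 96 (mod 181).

Baby-step giant-step with m = ceil(sqrt(180)) = 14.
Baby table (105^j mod 181 for j=0..13):
  0:1  1:105  2:165  3:130  4:75  5:92  6:67  7:157
  8:14  9:22  10:138  11:10  12:145  13:21
Giant step factor: 105^(-14) ≡ 11 (mod 181).
Scan 96·11^i mod 181 for i = 0, 1, …:
  i=0: 96   i=1: 151   i=2: 32   i=3: 171
  i=4: 71   i=5: 57   i=6: 84   i=7: 19
  i=8: 28   i=9: 127   i=10: 130
Match at i=10, j=3: n = 10·14 + 3 = 143.

143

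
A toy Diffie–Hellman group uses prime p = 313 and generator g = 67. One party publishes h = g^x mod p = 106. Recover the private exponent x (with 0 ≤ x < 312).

281

Baby-step giant-step with m = ceil(sqrt(312)) = 18.
Baby table (67^j mod 313 for j=0..17):
  0:1  1:67  2:107  3:283  4:181  5:233  6:274  7:204
  8:209  9:231  10:140  11:303  12:269  13:182  14:300  15:68
  16:174  17:77
Giant step factor: 67^(-18) ≡ 199 (mod 313).
Scan 106·199^i mod 313 for i = 0, 1, …:
  i=0: 106   i=1: 123   i=2: 63   i=3: 17
  i=4: 253   i=5: 267   i=6: 236   i=7: 14
  i=8: 282   i=9: 91     …   i=14: 55
  i=15: 303
Match at i=15, j=11: x = 15·18 + 11 = 281.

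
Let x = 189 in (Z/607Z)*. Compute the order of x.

The order of 189 must divide p − 1 = 606 = 2 · 3 · 101.
Divisors: 1, 2, 3, 6, 101, 202, 303, 606.
Check each in increasing order: 189^1 ≡ 189;  189^2 ≡ 515;  189^3 ≡ 215;  189^6 ≡ 93;  189^101 ≡ 606;  189^202 ≡ 1.
Smallest exponent giving 1 is 202.

202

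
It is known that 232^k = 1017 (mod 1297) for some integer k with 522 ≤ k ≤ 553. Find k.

Compute 232^522 mod 1297 = 938, then multiply by 232 repeatedly:
  232^522=938  232^523=1017
Found 1017 at exponent 523.

523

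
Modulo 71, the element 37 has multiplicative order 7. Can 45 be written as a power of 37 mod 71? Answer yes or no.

yes

⟨37⟩ has order 7; its elements mod 71 are {1, 20, 30, 32, 37, 45, 48}.
45 is in this set.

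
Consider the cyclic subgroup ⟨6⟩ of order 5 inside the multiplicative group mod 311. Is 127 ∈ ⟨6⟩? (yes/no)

⟨6⟩ has order 5; its elements mod 311 are {1, 6, 36, 52, 216}.
127 is not in this set.

no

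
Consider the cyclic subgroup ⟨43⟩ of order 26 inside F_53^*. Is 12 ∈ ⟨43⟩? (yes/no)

12 ∈ ⟨43⟩ iff 12^26 ≡ 1 (mod 53), since |⟨43⟩| = 26.
12^26 mod 53 = 52.
Since 52 ≠ 1, 12 does not lie in the subgroup.

no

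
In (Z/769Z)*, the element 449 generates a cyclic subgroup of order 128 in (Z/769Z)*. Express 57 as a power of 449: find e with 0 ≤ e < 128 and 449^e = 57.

72

Baby-step giant-step with m = ceil(sqrt(128)) = 12.
Baby table (449^j mod 769 for j=0..11):
  0:1  1:449  2:123  3:628  4:518  5:344  6:656  7:17
  8:712  9:553  10:679  11:347
Giant step factor: 449^(-12) ≡ 43 (mod 769).
Scan 57·43^i mod 769 for i = 0, 1, …:
  i=0: 57   i=1: 144   i=2: 40   i=3: 182
  i=4: 136   i=5: 465   i=6: 1
Match at i=6, j=0: e = 6·12 + 0 = 72.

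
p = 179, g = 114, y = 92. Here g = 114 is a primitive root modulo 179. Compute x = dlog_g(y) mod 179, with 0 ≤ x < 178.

Baby-step giant-step with m = ceil(sqrt(178)) = 14.
Baby table (114^j mod 179 for j=0..13):
  0:1  1:114  2:108  3:140  4:29  5:84  6:89  7:122
  8:125  9:109  10:75  11:137  12:45  13:118
Giant step factor: 114^(-14) ≡ 126 (mod 179).
Scan 92·126^i mod 179 for i = 0, 1, …:
  i=0: 92   i=1: 136   i=2: 131   i=3: 38
  i=4: 134   i=5: 58   i=6: 148   i=7: 32
  i=8: 94   i=9: 30   i=10: 21   i=11: 140
Match at i=11, j=3: x = 11·14 + 3 = 157.

157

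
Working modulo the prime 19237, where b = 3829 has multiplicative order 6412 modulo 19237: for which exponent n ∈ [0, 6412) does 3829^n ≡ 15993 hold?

4615

Baby-step giant-step with m = ceil(sqrt(6412)) = 81.
Baby table (3829^j mod 19237 for j=0..80):
  0:1  1:3829  2:2647  3:16701  4:4341  5:921  6:6138  7:14025
  8:11258  9:16002  10:1813  11:16657  12:8998  13:19112  14:2300  15:15391
  16:9208  17:15248  18:297  19:2230  20:16679  21:16288  22:398  23:4219
  24:14708  25:10233  26:15625  27:1055  28:19062  29:3220  30:17700  31:1349
  32:9805  33:11958  34:3122  35:7961  36:11261  37:8252  38:9754  39:9049
  40:2784  41:2638  42:1477  43:18992  44:4508  45:5543  46:5736  47:13727
  48:5199  49:15913  50:7298  51:11918  52:3858  53:17503  54:16516  55:7745
  56:11388  57:13610  58:18894  59:14006  60:15455  61:4183  62:11523  63:11126
  64:10736  65:17912  66:5143  67:13096  68:12962  69:38  70:10843  71:4401
  72:19054  73:11062  74:15761  75:2400  76:13551  77:4590  78:11729  79:11183
  80:17382
Giant step factor: 3829^(-81) ≡ 1688 (mod 19237).
Scan 15993·1688^i mod 19237 for i = 0, 1, …:
  i=0: 15993   i=1: 6673   i=2: 10379   i=3: 14082
  i=4: 12721   i=5: 4556   i=6: 14965   i=7: 2739
  i=8: 6552   i=9: 17738     …   i=55: 16839
  i=56: 11183
Match at i=56, j=79: n = 56·81 + 79 = 4615.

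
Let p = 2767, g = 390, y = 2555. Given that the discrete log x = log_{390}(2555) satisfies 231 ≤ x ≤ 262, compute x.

Compute 390^231 mod 2767 = 621, then multiply by 390 repeatedly:
  390^231=621  390^232=1461  390^233=2555
Found 2555 at exponent 233.

233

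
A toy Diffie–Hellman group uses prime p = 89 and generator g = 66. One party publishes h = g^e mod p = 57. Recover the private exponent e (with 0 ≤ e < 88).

84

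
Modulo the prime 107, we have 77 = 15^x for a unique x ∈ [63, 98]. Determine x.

Compute 15^63 mod 107 = 91, then multiply by 15 repeatedly:
  15^63=91  15^64=81  15^65=38  15^66=35  15^67=97
  15^68=64  15^69=104  15^70=62  15^71=74  15^72=40
  15^73=65  15^74=12  15^75=73  15^76=25  15^77=54
  15^78=61  15^79=59  15^80=29  15^81=7  15^82=105
  15^83=77
Found 77 at exponent 83.

83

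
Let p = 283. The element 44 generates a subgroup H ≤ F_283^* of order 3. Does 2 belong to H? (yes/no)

no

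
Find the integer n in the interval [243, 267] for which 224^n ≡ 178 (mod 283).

265

Compute 224^243 mod 283 = 217, then multiply by 224 repeatedly:
  224^243=217  224^244=215  224^245=50  224^246=163  224^247=5
  224^248=271  224^249=142  224^250=112  224^251=184  224^252=181
  224^253=75  224^254=103  224^255=149  224^256=265  224^257=213
  224^258=168  224^259=276  224^260=130  224^261=254  224^262=13
  224^263=82  224^264=256  224^265=178
Found 178 at exponent 265.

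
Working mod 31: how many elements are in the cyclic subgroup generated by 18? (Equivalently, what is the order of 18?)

15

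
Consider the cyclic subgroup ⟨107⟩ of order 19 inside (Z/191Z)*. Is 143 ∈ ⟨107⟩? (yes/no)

143 ∈ ⟨107⟩ iff 143^19 ≡ 1 (mod 191), since |⟨107⟩| = 19.
143^19 mod 191 = 152.
Since 152 ≠ 1, 143 does not lie in the subgroup.

no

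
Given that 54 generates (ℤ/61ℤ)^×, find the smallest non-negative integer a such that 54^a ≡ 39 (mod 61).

Baby-step giant-step with m = ceil(sqrt(60)) = 8.
Baby table (54^j mod 61 for j=0..7):
  0:1  1:54  2:49  3:23  4:22  5:29  6:41  7:18
Giant step factor: 54^(-8) ≡ 15 (mod 61).
Scan 39·15^i mod 61 for i = 0, 1, …:
  i=0: 39   i=1: 36   i=2: 52   i=3: 48
  i=4: 49
Match at i=4, j=2: a = 4·8 + 2 = 34.

34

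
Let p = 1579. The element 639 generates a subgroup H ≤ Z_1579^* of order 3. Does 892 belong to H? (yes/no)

892 ∈ ⟨639⟩ iff 892^3 ≡ 1 (mod 1579), since |⟨639⟩| = 3.
892^3 mod 1579 = 210.
Since 210 ≠ 1, 892 does not lie in the subgroup.

no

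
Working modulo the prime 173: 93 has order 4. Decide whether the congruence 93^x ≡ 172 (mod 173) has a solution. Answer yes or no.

yes

172 ∈ ⟨93⟩ iff 172^4 ≡ 1 (mod 173), since |⟨93⟩| = 4.
172^4 mod 173 = 1.
Since 1 = 1, 172 lies in the subgroup.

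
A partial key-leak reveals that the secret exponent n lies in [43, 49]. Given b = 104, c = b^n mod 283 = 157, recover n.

44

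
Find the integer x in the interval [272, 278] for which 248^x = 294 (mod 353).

Compute 248^272 mod 353 = 136, then multiply by 248 repeatedly:
  248^272=136  248^273=193  248^274=209  248^275=294
Found 294 at exponent 275.

275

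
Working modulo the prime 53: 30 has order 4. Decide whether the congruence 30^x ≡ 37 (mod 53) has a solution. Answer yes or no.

no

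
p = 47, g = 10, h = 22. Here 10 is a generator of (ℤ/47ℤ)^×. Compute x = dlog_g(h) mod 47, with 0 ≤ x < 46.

Successive powers of 10 modulo 47:
  10^0=1  10^1=10  10^2=6  10^3=13  10^4=36  10^5=31
  10^6=28  10^7=45  10^8=27  10^9=35  10^10=21  10^11=22
So 10^11 ≡ 22 (mod 47), giving x = 11.

11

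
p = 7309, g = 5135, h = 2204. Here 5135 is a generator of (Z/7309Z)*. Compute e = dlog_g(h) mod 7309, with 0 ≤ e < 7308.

Baby-step giant-step with m = ceil(sqrt(7308)) = 86.
Baby table (5135^j mod 7309 for j=0..85):
  0:1  1:5135  2:4662  3:2395  4:4587  5:4647  6:5769  7:438
  8:5267  9:2745  10:3823  11:6440  12:3484  13:5217  14:1810  15:4611
  16:3634  17:713  18:6755  19:5720  20:4638  21:3408  22:2334  23:5639
  24:5316  25:5854  26:5682  27:6851  28:1668  29:6341  30:6749  31:4146
  32:5902  33:3656  34:4048  35:6993  36:7247  37:3226  38:3316  39:4999
  40:657  41:4246  42:463  43:2080  44:2351  45:5226  46:4171  47:2715
  48:3262  49:5451  50:4724  51:6478  52:1271  53:6957  54:5112  55:3501
  56:4804  57:665  58:1472  59:1214  60:6622  61:2502  62:5857  63:6469
  64:6219  65:1544  66:5484  67:6072  68:6835  69:7216  70:4839  71:4974
  72:3844  73:4640  74:6369  75:4349  76:3120  77:7181  78:530  79:2602
  80:418  81:4893  82:4522  83:7086  84:2408  85:5561
Giant step factor: 5135^(-86) ≡ 3170 (mod 7309).
Scan 2204·3170^i mod 7309 for i = 0, 1, …:
  i=0: 2204   i=1: 6585   i=2: 7255   i=3: 4236
  i=4: 1487   i=5: 6794   i=6: 4666   i=7: 5113
  i=8: 4157   i=9: 6872     …   i=20: 6063
  i=21: 4349
Match at i=21, j=75: e = 21·86 + 75 = 1881.

1881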